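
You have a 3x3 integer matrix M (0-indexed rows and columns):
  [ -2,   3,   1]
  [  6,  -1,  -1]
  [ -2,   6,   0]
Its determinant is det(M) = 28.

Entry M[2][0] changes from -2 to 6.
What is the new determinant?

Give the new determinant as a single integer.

det is linear in row 2: changing M[2][0] by delta changes det by delta * cofactor(2,0).
Cofactor C_20 = (-1)^(2+0) * minor(2,0) = -2
Entry delta = 6 - -2 = 8
Det delta = 8 * -2 = -16
New det = 28 + -16 = 12

Answer: 12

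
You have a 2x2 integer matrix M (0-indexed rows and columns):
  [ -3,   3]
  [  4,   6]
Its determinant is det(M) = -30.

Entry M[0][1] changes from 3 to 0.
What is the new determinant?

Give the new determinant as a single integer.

Answer: -18

Derivation:
det is linear in row 0: changing M[0][1] by delta changes det by delta * cofactor(0,1).
Cofactor C_01 = (-1)^(0+1) * minor(0,1) = -4
Entry delta = 0 - 3 = -3
Det delta = -3 * -4 = 12
New det = -30 + 12 = -18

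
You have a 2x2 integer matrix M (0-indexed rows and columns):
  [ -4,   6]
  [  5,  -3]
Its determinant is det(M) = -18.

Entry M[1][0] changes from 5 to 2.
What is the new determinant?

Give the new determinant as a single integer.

Answer: 0

Derivation:
det is linear in row 1: changing M[1][0] by delta changes det by delta * cofactor(1,0).
Cofactor C_10 = (-1)^(1+0) * minor(1,0) = -6
Entry delta = 2 - 5 = -3
Det delta = -3 * -6 = 18
New det = -18 + 18 = 0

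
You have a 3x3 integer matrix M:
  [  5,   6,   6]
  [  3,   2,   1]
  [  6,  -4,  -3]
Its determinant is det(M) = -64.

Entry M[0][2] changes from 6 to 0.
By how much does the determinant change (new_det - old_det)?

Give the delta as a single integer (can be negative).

Cofactor C_02 = -24
Entry delta = 0 - 6 = -6
Det delta = entry_delta * cofactor = -6 * -24 = 144

Answer: 144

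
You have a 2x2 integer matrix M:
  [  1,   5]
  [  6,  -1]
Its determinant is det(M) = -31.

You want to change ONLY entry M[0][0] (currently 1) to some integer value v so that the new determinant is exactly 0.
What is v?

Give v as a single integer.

det is linear in entry M[0][0]: det = old_det + (v - 1) * C_00
Cofactor C_00 = -1
Want det = 0: -31 + (v - 1) * -1 = 0
  (v - 1) = 31 / -1 = -31
  v = 1 + (-31) = -30

Answer: -30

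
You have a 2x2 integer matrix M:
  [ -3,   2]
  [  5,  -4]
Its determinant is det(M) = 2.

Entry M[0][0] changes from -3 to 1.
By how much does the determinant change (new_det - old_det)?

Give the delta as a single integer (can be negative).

Cofactor C_00 = -4
Entry delta = 1 - -3 = 4
Det delta = entry_delta * cofactor = 4 * -4 = -16

Answer: -16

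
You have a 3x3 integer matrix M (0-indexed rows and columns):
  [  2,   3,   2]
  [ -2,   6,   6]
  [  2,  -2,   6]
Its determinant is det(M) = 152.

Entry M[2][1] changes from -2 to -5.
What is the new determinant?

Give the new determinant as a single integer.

det is linear in row 2: changing M[2][1] by delta changes det by delta * cofactor(2,1).
Cofactor C_21 = (-1)^(2+1) * minor(2,1) = -16
Entry delta = -5 - -2 = -3
Det delta = -3 * -16 = 48
New det = 152 + 48 = 200

Answer: 200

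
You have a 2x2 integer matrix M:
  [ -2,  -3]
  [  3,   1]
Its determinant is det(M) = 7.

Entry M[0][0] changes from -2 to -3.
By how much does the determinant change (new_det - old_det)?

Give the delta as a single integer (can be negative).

Cofactor C_00 = 1
Entry delta = -3 - -2 = -1
Det delta = entry_delta * cofactor = -1 * 1 = -1

Answer: -1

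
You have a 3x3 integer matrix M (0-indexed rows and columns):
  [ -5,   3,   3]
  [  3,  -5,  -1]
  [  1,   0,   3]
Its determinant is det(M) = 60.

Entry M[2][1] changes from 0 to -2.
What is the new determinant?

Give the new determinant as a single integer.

det is linear in row 2: changing M[2][1] by delta changes det by delta * cofactor(2,1).
Cofactor C_21 = (-1)^(2+1) * minor(2,1) = 4
Entry delta = -2 - 0 = -2
Det delta = -2 * 4 = -8
New det = 60 + -8 = 52

Answer: 52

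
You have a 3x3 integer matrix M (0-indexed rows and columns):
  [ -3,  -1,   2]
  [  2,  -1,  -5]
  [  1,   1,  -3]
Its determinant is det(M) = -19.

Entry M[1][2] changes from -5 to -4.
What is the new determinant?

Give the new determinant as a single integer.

Answer: -17

Derivation:
det is linear in row 1: changing M[1][2] by delta changes det by delta * cofactor(1,2).
Cofactor C_12 = (-1)^(1+2) * minor(1,2) = 2
Entry delta = -4 - -5 = 1
Det delta = 1 * 2 = 2
New det = -19 + 2 = -17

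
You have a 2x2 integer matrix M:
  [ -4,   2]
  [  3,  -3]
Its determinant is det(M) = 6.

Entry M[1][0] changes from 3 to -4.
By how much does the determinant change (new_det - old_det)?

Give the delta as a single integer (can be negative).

Answer: 14

Derivation:
Cofactor C_10 = -2
Entry delta = -4 - 3 = -7
Det delta = entry_delta * cofactor = -7 * -2 = 14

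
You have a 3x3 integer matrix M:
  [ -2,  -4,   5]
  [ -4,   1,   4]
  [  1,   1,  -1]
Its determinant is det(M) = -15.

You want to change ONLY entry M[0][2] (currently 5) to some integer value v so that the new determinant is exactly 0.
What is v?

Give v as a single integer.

Answer: 2

Derivation:
det is linear in entry M[0][2]: det = old_det + (v - 5) * C_02
Cofactor C_02 = -5
Want det = 0: -15 + (v - 5) * -5 = 0
  (v - 5) = 15 / -5 = -3
  v = 5 + (-3) = 2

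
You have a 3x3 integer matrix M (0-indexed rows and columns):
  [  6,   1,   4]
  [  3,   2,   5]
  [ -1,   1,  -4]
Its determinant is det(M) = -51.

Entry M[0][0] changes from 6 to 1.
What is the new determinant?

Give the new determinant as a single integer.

det is linear in row 0: changing M[0][0] by delta changes det by delta * cofactor(0,0).
Cofactor C_00 = (-1)^(0+0) * minor(0,0) = -13
Entry delta = 1 - 6 = -5
Det delta = -5 * -13 = 65
New det = -51 + 65 = 14

Answer: 14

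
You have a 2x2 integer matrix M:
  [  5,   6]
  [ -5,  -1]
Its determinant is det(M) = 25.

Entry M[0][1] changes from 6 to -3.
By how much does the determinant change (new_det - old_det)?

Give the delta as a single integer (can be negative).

Cofactor C_01 = 5
Entry delta = -3 - 6 = -9
Det delta = entry_delta * cofactor = -9 * 5 = -45

Answer: -45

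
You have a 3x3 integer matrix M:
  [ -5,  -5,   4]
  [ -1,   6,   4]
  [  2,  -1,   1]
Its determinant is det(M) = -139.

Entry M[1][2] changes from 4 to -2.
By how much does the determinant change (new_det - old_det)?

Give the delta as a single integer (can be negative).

Answer: 90

Derivation:
Cofactor C_12 = -15
Entry delta = -2 - 4 = -6
Det delta = entry_delta * cofactor = -6 * -15 = 90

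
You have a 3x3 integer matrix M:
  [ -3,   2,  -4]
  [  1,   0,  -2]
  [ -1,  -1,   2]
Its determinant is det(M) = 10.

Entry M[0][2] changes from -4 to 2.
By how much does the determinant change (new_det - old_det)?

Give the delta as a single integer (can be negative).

Cofactor C_02 = -1
Entry delta = 2 - -4 = 6
Det delta = entry_delta * cofactor = 6 * -1 = -6

Answer: -6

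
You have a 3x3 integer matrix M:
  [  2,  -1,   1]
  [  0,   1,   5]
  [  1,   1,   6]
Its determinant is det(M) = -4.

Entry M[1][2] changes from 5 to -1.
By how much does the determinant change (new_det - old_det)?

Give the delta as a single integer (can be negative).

Answer: 18

Derivation:
Cofactor C_12 = -3
Entry delta = -1 - 5 = -6
Det delta = entry_delta * cofactor = -6 * -3 = 18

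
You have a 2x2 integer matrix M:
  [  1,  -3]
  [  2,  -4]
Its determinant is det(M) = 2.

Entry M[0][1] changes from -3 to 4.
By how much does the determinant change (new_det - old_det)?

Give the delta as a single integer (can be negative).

Answer: -14

Derivation:
Cofactor C_01 = -2
Entry delta = 4 - -3 = 7
Det delta = entry_delta * cofactor = 7 * -2 = -14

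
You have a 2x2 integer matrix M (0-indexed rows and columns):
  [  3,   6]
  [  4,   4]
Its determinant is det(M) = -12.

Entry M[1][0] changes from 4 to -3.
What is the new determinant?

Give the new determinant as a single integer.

det is linear in row 1: changing M[1][0] by delta changes det by delta * cofactor(1,0).
Cofactor C_10 = (-1)^(1+0) * minor(1,0) = -6
Entry delta = -3 - 4 = -7
Det delta = -7 * -6 = 42
New det = -12 + 42 = 30

Answer: 30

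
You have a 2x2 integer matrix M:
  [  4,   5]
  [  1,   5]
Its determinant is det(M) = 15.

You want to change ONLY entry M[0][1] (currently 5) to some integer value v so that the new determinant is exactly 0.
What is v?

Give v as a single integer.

Answer: 20

Derivation:
det is linear in entry M[0][1]: det = old_det + (v - 5) * C_01
Cofactor C_01 = -1
Want det = 0: 15 + (v - 5) * -1 = 0
  (v - 5) = -15 / -1 = 15
  v = 5 + (15) = 20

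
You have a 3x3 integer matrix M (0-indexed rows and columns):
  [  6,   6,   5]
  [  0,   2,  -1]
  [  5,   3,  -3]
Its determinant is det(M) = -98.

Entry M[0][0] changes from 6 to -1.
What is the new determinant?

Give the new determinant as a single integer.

Answer: -77

Derivation:
det is linear in row 0: changing M[0][0] by delta changes det by delta * cofactor(0,0).
Cofactor C_00 = (-1)^(0+0) * minor(0,0) = -3
Entry delta = -1 - 6 = -7
Det delta = -7 * -3 = 21
New det = -98 + 21 = -77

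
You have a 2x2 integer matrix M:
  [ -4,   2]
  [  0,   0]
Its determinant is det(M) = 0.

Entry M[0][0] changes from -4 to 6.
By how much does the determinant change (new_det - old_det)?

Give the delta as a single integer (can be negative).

Cofactor C_00 = 0
Entry delta = 6 - -4 = 10
Det delta = entry_delta * cofactor = 10 * 0 = 0

Answer: 0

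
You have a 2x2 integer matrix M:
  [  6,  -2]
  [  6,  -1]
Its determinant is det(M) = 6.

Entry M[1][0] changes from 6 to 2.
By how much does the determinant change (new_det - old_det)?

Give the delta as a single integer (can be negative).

Cofactor C_10 = 2
Entry delta = 2 - 6 = -4
Det delta = entry_delta * cofactor = -4 * 2 = -8

Answer: -8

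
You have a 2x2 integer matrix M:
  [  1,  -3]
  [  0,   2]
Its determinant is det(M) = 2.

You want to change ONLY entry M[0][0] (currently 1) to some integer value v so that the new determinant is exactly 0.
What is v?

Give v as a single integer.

Answer: 0

Derivation:
det is linear in entry M[0][0]: det = old_det + (v - 1) * C_00
Cofactor C_00 = 2
Want det = 0: 2 + (v - 1) * 2 = 0
  (v - 1) = -2 / 2 = -1
  v = 1 + (-1) = 0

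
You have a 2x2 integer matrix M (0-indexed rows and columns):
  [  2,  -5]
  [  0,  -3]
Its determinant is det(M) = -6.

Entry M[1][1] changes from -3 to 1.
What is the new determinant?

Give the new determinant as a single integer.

det is linear in row 1: changing M[1][1] by delta changes det by delta * cofactor(1,1).
Cofactor C_11 = (-1)^(1+1) * minor(1,1) = 2
Entry delta = 1 - -3 = 4
Det delta = 4 * 2 = 8
New det = -6 + 8 = 2

Answer: 2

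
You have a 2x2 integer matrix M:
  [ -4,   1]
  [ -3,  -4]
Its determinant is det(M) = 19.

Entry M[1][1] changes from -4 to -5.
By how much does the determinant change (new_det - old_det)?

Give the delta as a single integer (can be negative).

Cofactor C_11 = -4
Entry delta = -5 - -4 = -1
Det delta = entry_delta * cofactor = -1 * -4 = 4

Answer: 4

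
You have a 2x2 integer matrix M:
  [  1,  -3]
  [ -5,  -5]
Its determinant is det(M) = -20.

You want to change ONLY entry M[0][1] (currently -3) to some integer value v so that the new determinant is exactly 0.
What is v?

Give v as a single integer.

Answer: 1

Derivation:
det is linear in entry M[0][1]: det = old_det + (v - -3) * C_01
Cofactor C_01 = 5
Want det = 0: -20 + (v - -3) * 5 = 0
  (v - -3) = 20 / 5 = 4
  v = -3 + (4) = 1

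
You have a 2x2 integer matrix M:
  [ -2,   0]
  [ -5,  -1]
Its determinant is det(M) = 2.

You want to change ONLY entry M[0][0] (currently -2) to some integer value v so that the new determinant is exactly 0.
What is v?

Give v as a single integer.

Answer: 0

Derivation:
det is linear in entry M[0][0]: det = old_det + (v - -2) * C_00
Cofactor C_00 = -1
Want det = 0: 2 + (v - -2) * -1 = 0
  (v - -2) = -2 / -1 = 2
  v = -2 + (2) = 0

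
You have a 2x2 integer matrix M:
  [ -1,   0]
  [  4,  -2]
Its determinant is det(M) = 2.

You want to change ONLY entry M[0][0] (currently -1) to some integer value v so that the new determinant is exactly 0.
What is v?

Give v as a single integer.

det is linear in entry M[0][0]: det = old_det + (v - -1) * C_00
Cofactor C_00 = -2
Want det = 0: 2 + (v - -1) * -2 = 0
  (v - -1) = -2 / -2 = 1
  v = -1 + (1) = 0

Answer: 0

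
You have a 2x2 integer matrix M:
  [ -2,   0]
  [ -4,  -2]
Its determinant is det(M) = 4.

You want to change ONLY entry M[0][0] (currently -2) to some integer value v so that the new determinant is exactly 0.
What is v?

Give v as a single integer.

det is linear in entry M[0][0]: det = old_det + (v - -2) * C_00
Cofactor C_00 = -2
Want det = 0: 4 + (v - -2) * -2 = 0
  (v - -2) = -4 / -2 = 2
  v = -2 + (2) = 0

Answer: 0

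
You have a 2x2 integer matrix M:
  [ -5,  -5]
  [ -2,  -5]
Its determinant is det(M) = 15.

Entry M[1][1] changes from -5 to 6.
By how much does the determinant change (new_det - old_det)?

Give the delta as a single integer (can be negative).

Answer: -55

Derivation:
Cofactor C_11 = -5
Entry delta = 6 - -5 = 11
Det delta = entry_delta * cofactor = 11 * -5 = -55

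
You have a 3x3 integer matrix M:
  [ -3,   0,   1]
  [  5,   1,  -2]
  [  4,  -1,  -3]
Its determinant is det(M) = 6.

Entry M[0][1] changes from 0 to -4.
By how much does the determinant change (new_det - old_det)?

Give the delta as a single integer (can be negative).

Answer: -28

Derivation:
Cofactor C_01 = 7
Entry delta = -4 - 0 = -4
Det delta = entry_delta * cofactor = -4 * 7 = -28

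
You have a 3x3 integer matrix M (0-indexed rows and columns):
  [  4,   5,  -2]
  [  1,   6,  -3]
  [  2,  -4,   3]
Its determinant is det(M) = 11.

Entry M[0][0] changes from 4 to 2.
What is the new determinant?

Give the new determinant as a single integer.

Answer: -1

Derivation:
det is linear in row 0: changing M[0][0] by delta changes det by delta * cofactor(0,0).
Cofactor C_00 = (-1)^(0+0) * minor(0,0) = 6
Entry delta = 2 - 4 = -2
Det delta = -2 * 6 = -12
New det = 11 + -12 = -1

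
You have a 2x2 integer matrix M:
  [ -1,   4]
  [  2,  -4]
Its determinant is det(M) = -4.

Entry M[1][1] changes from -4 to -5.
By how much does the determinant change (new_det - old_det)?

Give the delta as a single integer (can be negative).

Answer: 1

Derivation:
Cofactor C_11 = -1
Entry delta = -5 - -4 = -1
Det delta = entry_delta * cofactor = -1 * -1 = 1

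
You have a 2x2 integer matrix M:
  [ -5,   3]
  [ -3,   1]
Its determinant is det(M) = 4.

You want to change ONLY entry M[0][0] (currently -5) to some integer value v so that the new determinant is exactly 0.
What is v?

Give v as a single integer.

det is linear in entry M[0][0]: det = old_det + (v - -5) * C_00
Cofactor C_00 = 1
Want det = 0: 4 + (v - -5) * 1 = 0
  (v - -5) = -4 / 1 = -4
  v = -5 + (-4) = -9

Answer: -9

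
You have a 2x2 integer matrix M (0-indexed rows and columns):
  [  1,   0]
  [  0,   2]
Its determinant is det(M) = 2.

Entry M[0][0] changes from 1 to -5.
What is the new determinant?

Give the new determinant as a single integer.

det is linear in row 0: changing M[0][0] by delta changes det by delta * cofactor(0,0).
Cofactor C_00 = (-1)^(0+0) * minor(0,0) = 2
Entry delta = -5 - 1 = -6
Det delta = -6 * 2 = -12
New det = 2 + -12 = -10

Answer: -10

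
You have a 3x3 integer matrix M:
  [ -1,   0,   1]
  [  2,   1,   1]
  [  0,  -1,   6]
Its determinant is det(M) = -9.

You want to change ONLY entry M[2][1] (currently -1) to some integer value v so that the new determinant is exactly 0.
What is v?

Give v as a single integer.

det is linear in entry M[2][1]: det = old_det + (v - -1) * C_21
Cofactor C_21 = 3
Want det = 0: -9 + (v - -1) * 3 = 0
  (v - -1) = 9 / 3 = 3
  v = -1 + (3) = 2

Answer: 2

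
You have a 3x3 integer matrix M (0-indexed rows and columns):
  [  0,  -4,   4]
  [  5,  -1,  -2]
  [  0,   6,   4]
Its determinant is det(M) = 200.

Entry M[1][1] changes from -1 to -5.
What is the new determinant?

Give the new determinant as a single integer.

Answer: 200

Derivation:
det is linear in row 1: changing M[1][1] by delta changes det by delta * cofactor(1,1).
Cofactor C_11 = (-1)^(1+1) * minor(1,1) = 0
Entry delta = -5 - -1 = -4
Det delta = -4 * 0 = 0
New det = 200 + 0 = 200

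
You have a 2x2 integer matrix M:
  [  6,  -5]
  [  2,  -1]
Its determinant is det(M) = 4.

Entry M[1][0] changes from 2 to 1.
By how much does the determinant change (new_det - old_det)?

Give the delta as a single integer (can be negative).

Answer: -5

Derivation:
Cofactor C_10 = 5
Entry delta = 1 - 2 = -1
Det delta = entry_delta * cofactor = -1 * 5 = -5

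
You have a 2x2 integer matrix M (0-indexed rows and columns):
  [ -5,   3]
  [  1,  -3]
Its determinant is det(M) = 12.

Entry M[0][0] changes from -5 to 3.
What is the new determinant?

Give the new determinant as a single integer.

Answer: -12

Derivation:
det is linear in row 0: changing M[0][0] by delta changes det by delta * cofactor(0,0).
Cofactor C_00 = (-1)^(0+0) * minor(0,0) = -3
Entry delta = 3 - -5 = 8
Det delta = 8 * -3 = -24
New det = 12 + -24 = -12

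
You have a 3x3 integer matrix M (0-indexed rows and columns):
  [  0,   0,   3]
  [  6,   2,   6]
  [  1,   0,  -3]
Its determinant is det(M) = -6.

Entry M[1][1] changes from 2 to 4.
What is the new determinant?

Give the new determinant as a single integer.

Answer: -12

Derivation:
det is linear in row 1: changing M[1][1] by delta changes det by delta * cofactor(1,1).
Cofactor C_11 = (-1)^(1+1) * minor(1,1) = -3
Entry delta = 4 - 2 = 2
Det delta = 2 * -3 = -6
New det = -6 + -6 = -12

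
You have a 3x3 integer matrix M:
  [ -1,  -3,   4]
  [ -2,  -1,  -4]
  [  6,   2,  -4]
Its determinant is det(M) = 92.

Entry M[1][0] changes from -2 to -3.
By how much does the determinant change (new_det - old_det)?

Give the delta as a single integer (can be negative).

Cofactor C_10 = -4
Entry delta = -3 - -2 = -1
Det delta = entry_delta * cofactor = -1 * -4 = 4

Answer: 4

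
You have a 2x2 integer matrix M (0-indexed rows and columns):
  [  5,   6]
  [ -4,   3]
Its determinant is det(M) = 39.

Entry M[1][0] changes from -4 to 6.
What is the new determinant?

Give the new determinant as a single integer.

det is linear in row 1: changing M[1][0] by delta changes det by delta * cofactor(1,0).
Cofactor C_10 = (-1)^(1+0) * minor(1,0) = -6
Entry delta = 6 - -4 = 10
Det delta = 10 * -6 = -60
New det = 39 + -60 = -21

Answer: -21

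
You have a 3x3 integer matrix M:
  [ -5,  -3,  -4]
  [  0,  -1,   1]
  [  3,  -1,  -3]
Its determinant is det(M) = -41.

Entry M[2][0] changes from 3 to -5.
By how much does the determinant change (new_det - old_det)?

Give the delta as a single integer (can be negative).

Cofactor C_20 = -7
Entry delta = -5 - 3 = -8
Det delta = entry_delta * cofactor = -8 * -7 = 56

Answer: 56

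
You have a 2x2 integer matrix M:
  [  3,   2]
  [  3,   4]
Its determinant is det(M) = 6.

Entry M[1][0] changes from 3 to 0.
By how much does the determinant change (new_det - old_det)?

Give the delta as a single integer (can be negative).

Cofactor C_10 = -2
Entry delta = 0 - 3 = -3
Det delta = entry_delta * cofactor = -3 * -2 = 6

Answer: 6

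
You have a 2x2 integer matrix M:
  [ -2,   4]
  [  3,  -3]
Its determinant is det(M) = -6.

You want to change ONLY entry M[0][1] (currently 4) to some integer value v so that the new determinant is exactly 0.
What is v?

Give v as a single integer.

Answer: 2

Derivation:
det is linear in entry M[0][1]: det = old_det + (v - 4) * C_01
Cofactor C_01 = -3
Want det = 0: -6 + (v - 4) * -3 = 0
  (v - 4) = 6 / -3 = -2
  v = 4 + (-2) = 2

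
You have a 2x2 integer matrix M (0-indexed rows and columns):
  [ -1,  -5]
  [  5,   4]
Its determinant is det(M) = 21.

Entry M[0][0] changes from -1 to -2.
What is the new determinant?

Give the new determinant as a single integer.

Answer: 17

Derivation:
det is linear in row 0: changing M[0][0] by delta changes det by delta * cofactor(0,0).
Cofactor C_00 = (-1)^(0+0) * minor(0,0) = 4
Entry delta = -2 - -1 = -1
Det delta = -1 * 4 = -4
New det = 21 + -4 = 17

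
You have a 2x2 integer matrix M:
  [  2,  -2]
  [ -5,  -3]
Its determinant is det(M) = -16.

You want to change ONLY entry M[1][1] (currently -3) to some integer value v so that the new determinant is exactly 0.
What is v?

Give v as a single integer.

Answer: 5

Derivation:
det is linear in entry M[1][1]: det = old_det + (v - -3) * C_11
Cofactor C_11 = 2
Want det = 0: -16 + (v - -3) * 2 = 0
  (v - -3) = 16 / 2 = 8
  v = -3 + (8) = 5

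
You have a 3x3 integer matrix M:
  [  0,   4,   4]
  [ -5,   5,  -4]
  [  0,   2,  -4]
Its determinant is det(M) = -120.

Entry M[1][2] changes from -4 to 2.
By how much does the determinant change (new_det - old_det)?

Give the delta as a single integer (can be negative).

Cofactor C_12 = 0
Entry delta = 2 - -4 = 6
Det delta = entry_delta * cofactor = 6 * 0 = 0

Answer: 0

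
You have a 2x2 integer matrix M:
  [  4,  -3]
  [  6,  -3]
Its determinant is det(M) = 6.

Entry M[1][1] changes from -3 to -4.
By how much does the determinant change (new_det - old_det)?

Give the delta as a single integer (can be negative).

Answer: -4

Derivation:
Cofactor C_11 = 4
Entry delta = -4 - -3 = -1
Det delta = entry_delta * cofactor = -1 * 4 = -4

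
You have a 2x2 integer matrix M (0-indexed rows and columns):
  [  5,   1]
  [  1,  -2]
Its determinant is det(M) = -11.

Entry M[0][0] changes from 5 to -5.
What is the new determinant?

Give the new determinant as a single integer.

Answer: 9

Derivation:
det is linear in row 0: changing M[0][0] by delta changes det by delta * cofactor(0,0).
Cofactor C_00 = (-1)^(0+0) * minor(0,0) = -2
Entry delta = -5 - 5 = -10
Det delta = -10 * -2 = 20
New det = -11 + 20 = 9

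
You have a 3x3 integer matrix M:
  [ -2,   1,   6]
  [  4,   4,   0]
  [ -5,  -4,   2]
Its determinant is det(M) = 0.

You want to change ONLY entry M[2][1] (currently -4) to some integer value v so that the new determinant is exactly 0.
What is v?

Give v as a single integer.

Answer: -4

Derivation:
det is linear in entry M[2][1]: det = old_det + (v - -4) * C_21
Cofactor C_21 = 24
Want det = 0: 0 + (v - -4) * 24 = 0
  (v - -4) = 0 / 24 = 0
  v = -4 + (0) = -4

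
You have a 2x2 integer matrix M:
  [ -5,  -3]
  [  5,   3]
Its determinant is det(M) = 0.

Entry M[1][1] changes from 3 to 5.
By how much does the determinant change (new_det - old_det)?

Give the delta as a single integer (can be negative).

Cofactor C_11 = -5
Entry delta = 5 - 3 = 2
Det delta = entry_delta * cofactor = 2 * -5 = -10

Answer: -10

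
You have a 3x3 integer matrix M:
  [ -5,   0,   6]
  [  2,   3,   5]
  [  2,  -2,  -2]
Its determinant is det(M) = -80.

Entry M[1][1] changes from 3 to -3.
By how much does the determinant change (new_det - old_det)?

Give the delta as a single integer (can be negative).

Answer: 12

Derivation:
Cofactor C_11 = -2
Entry delta = -3 - 3 = -6
Det delta = entry_delta * cofactor = -6 * -2 = 12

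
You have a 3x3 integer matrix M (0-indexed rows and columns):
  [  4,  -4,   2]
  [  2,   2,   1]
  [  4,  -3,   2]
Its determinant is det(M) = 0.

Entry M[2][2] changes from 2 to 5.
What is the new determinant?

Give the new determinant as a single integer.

Answer: 48

Derivation:
det is linear in row 2: changing M[2][2] by delta changes det by delta * cofactor(2,2).
Cofactor C_22 = (-1)^(2+2) * minor(2,2) = 16
Entry delta = 5 - 2 = 3
Det delta = 3 * 16 = 48
New det = 0 + 48 = 48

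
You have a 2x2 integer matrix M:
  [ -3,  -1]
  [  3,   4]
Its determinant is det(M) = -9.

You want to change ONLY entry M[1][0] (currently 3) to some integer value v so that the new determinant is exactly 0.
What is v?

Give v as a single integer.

det is linear in entry M[1][0]: det = old_det + (v - 3) * C_10
Cofactor C_10 = 1
Want det = 0: -9 + (v - 3) * 1 = 0
  (v - 3) = 9 / 1 = 9
  v = 3 + (9) = 12

Answer: 12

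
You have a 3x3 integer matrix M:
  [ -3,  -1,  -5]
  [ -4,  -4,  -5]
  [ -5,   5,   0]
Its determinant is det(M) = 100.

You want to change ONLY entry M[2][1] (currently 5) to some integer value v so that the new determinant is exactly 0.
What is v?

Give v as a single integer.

Answer: -15

Derivation:
det is linear in entry M[2][1]: det = old_det + (v - 5) * C_21
Cofactor C_21 = 5
Want det = 0: 100 + (v - 5) * 5 = 0
  (v - 5) = -100 / 5 = -20
  v = 5 + (-20) = -15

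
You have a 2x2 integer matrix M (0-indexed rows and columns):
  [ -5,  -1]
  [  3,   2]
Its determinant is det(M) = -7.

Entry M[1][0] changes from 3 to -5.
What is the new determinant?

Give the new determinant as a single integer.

Answer: -15

Derivation:
det is linear in row 1: changing M[1][0] by delta changes det by delta * cofactor(1,0).
Cofactor C_10 = (-1)^(1+0) * minor(1,0) = 1
Entry delta = -5 - 3 = -8
Det delta = -8 * 1 = -8
New det = -7 + -8 = -15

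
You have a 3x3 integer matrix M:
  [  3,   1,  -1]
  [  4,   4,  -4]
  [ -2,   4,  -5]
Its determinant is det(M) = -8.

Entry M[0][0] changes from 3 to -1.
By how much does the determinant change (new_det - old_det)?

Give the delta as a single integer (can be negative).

Cofactor C_00 = -4
Entry delta = -1 - 3 = -4
Det delta = entry_delta * cofactor = -4 * -4 = 16

Answer: 16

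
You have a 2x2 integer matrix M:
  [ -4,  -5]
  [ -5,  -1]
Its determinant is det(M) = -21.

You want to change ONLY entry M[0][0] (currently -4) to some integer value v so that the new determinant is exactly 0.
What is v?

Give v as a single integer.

Answer: -25

Derivation:
det is linear in entry M[0][0]: det = old_det + (v - -4) * C_00
Cofactor C_00 = -1
Want det = 0: -21 + (v - -4) * -1 = 0
  (v - -4) = 21 / -1 = -21
  v = -4 + (-21) = -25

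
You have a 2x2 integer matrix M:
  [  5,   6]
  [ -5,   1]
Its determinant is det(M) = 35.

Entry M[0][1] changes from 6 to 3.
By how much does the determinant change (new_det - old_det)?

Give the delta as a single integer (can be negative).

Cofactor C_01 = 5
Entry delta = 3 - 6 = -3
Det delta = entry_delta * cofactor = -3 * 5 = -15

Answer: -15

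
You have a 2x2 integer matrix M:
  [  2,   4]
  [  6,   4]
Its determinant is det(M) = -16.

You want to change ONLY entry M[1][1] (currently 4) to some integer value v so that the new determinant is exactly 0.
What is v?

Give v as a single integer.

Answer: 12

Derivation:
det is linear in entry M[1][1]: det = old_det + (v - 4) * C_11
Cofactor C_11 = 2
Want det = 0: -16 + (v - 4) * 2 = 0
  (v - 4) = 16 / 2 = 8
  v = 4 + (8) = 12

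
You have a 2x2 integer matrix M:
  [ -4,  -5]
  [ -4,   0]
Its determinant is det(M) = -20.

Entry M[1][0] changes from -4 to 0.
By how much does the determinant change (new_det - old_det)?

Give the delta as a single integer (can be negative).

Answer: 20

Derivation:
Cofactor C_10 = 5
Entry delta = 0 - -4 = 4
Det delta = entry_delta * cofactor = 4 * 5 = 20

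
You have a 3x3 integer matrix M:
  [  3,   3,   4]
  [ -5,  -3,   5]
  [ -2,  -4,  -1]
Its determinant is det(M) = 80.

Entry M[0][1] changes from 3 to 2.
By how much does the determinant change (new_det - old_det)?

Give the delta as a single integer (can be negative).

Cofactor C_01 = -15
Entry delta = 2 - 3 = -1
Det delta = entry_delta * cofactor = -1 * -15 = 15

Answer: 15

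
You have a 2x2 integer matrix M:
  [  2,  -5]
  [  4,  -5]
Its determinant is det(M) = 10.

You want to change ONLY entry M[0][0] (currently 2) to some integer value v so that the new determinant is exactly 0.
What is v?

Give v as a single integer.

Answer: 4

Derivation:
det is linear in entry M[0][0]: det = old_det + (v - 2) * C_00
Cofactor C_00 = -5
Want det = 0: 10 + (v - 2) * -5 = 0
  (v - 2) = -10 / -5 = 2
  v = 2 + (2) = 4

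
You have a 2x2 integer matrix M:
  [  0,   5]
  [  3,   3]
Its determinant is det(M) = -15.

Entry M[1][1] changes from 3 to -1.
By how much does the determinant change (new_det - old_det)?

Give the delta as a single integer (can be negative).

Answer: 0

Derivation:
Cofactor C_11 = 0
Entry delta = -1 - 3 = -4
Det delta = entry_delta * cofactor = -4 * 0 = 0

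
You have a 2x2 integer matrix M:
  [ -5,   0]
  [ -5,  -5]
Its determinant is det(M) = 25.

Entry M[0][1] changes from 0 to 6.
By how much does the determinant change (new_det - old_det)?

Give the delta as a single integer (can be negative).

Cofactor C_01 = 5
Entry delta = 6 - 0 = 6
Det delta = entry_delta * cofactor = 6 * 5 = 30

Answer: 30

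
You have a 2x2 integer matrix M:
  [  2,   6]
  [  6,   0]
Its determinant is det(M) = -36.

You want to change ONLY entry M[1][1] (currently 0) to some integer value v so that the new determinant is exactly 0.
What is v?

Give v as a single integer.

det is linear in entry M[1][1]: det = old_det + (v - 0) * C_11
Cofactor C_11 = 2
Want det = 0: -36 + (v - 0) * 2 = 0
  (v - 0) = 36 / 2 = 18
  v = 0 + (18) = 18

Answer: 18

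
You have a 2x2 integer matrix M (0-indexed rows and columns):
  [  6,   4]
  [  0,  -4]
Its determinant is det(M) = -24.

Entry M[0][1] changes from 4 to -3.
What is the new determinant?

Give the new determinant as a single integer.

Answer: -24

Derivation:
det is linear in row 0: changing M[0][1] by delta changes det by delta * cofactor(0,1).
Cofactor C_01 = (-1)^(0+1) * minor(0,1) = 0
Entry delta = -3 - 4 = -7
Det delta = -7 * 0 = 0
New det = -24 + 0 = -24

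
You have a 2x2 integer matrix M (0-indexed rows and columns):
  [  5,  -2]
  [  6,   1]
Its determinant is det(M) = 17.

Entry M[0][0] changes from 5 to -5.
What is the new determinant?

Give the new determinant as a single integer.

det is linear in row 0: changing M[0][0] by delta changes det by delta * cofactor(0,0).
Cofactor C_00 = (-1)^(0+0) * minor(0,0) = 1
Entry delta = -5 - 5 = -10
Det delta = -10 * 1 = -10
New det = 17 + -10 = 7

Answer: 7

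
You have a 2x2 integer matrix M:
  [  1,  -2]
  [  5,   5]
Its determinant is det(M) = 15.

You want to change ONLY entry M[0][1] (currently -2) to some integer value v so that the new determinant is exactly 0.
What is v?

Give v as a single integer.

Answer: 1

Derivation:
det is linear in entry M[0][1]: det = old_det + (v - -2) * C_01
Cofactor C_01 = -5
Want det = 0: 15 + (v - -2) * -5 = 0
  (v - -2) = -15 / -5 = 3
  v = -2 + (3) = 1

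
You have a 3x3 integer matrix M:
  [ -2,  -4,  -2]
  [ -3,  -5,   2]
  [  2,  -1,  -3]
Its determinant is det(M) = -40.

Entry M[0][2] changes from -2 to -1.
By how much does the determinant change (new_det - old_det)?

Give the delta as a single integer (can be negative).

Cofactor C_02 = 13
Entry delta = -1 - -2 = 1
Det delta = entry_delta * cofactor = 1 * 13 = 13

Answer: 13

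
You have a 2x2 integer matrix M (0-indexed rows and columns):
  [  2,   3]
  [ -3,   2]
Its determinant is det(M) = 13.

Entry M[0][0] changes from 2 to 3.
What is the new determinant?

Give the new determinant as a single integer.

Answer: 15

Derivation:
det is linear in row 0: changing M[0][0] by delta changes det by delta * cofactor(0,0).
Cofactor C_00 = (-1)^(0+0) * minor(0,0) = 2
Entry delta = 3 - 2 = 1
Det delta = 1 * 2 = 2
New det = 13 + 2 = 15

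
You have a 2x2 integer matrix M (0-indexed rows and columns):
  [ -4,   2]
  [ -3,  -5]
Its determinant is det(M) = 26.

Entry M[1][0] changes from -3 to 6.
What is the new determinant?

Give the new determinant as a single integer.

det is linear in row 1: changing M[1][0] by delta changes det by delta * cofactor(1,0).
Cofactor C_10 = (-1)^(1+0) * minor(1,0) = -2
Entry delta = 6 - -3 = 9
Det delta = 9 * -2 = -18
New det = 26 + -18 = 8

Answer: 8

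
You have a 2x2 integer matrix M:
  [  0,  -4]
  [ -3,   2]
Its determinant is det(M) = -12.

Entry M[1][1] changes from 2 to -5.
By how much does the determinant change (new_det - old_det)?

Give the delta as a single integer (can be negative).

Cofactor C_11 = 0
Entry delta = -5 - 2 = -7
Det delta = entry_delta * cofactor = -7 * 0 = 0

Answer: 0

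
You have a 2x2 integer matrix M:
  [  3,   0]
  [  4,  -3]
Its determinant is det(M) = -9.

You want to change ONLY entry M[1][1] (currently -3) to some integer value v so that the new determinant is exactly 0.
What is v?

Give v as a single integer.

det is linear in entry M[1][1]: det = old_det + (v - -3) * C_11
Cofactor C_11 = 3
Want det = 0: -9 + (v - -3) * 3 = 0
  (v - -3) = 9 / 3 = 3
  v = -3 + (3) = 0

Answer: 0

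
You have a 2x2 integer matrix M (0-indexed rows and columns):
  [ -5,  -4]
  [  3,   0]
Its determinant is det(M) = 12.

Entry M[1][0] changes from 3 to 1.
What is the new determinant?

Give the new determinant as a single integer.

Answer: 4

Derivation:
det is linear in row 1: changing M[1][0] by delta changes det by delta * cofactor(1,0).
Cofactor C_10 = (-1)^(1+0) * minor(1,0) = 4
Entry delta = 1 - 3 = -2
Det delta = -2 * 4 = -8
New det = 12 + -8 = 4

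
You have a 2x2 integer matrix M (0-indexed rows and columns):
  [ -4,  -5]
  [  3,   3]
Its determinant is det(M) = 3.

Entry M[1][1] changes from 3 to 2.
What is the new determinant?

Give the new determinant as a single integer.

Answer: 7

Derivation:
det is linear in row 1: changing M[1][1] by delta changes det by delta * cofactor(1,1).
Cofactor C_11 = (-1)^(1+1) * minor(1,1) = -4
Entry delta = 2 - 3 = -1
Det delta = -1 * -4 = 4
New det = 3 + 4 = 7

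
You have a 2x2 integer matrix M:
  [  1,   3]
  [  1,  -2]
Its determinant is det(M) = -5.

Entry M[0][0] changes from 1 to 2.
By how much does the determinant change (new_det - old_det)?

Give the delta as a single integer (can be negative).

Answer: -2

Derivation:
Cofactor C_00 = -2
Entry delta = 2 - 1 = 1
Det delta = entry_delta * cofactor = 1 * -2 = -2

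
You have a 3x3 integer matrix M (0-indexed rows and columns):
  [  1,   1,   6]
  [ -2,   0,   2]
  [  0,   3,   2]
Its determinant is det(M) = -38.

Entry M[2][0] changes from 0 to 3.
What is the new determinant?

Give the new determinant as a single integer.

det is linear in row 2: changing M[2][0] by delta changes det by delta * cofactor(2,0).
Cofactor C_20 = (-1)^(2+0) * minor(2,0) = 2
Entry delta = 3 - 0 = 3
Det delta = 3 * 2 = 6
New det = -38 + 6 = -32

Answer: -32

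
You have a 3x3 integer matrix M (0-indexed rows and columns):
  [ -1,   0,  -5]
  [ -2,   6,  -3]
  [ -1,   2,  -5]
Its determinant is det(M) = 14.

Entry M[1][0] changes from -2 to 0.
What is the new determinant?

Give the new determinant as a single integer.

det is linear in row 1: changing M[1][0] by delta changes det by delta * cofactor(1,0).
Cofactor C_10 = (-1)^(1+0) * minor(1,0) = -10
Entry delta = 0 - -2 = 2
Det delta = 2 * -10 = -20
New det = 14 + -20 = -6

Answer: -6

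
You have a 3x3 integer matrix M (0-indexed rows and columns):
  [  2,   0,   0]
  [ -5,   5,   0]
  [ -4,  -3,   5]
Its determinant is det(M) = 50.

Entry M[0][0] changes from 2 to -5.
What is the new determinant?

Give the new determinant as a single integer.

Answer: -125

Derivation:
det is linear in row 0: changing M[0][0] by delta changes det by delta * cofactor(0,0).
Cofactor C_00 = (-1)^(0+0) * minor(0,0) = 25
Entry delta = -5 - 2 = -7
Det delta = -7 * 25 = -175
New det = 50 + -175 = -125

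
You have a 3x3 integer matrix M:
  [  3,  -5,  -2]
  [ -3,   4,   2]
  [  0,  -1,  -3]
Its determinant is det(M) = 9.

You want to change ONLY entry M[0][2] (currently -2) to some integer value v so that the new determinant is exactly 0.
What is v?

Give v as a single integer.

det is linear in entry M[0][2]: det = old_det + (v - -2) * C_02
Cofactor C_02 = 3
Want det = 0: 9 + (v - -2) * 3 = 0
  (v - -2) = -9 / 3 = -3
  v = -2 + (-3) = -5

Answer: -5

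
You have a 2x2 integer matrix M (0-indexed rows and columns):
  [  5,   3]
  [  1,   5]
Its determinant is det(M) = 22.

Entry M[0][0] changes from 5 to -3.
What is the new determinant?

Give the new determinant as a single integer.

det is linear in row 0: changing M[0][0] by delta changes det by delta * cofactor(0,0).
Cofactor C_00 = (-1)^(0+0) * minor(0,0) = 5
Entry delta = -3 - 5 = -8
Det delta = -8 * 5 = -40
New det = 22 + -40 = -18

Answer: -18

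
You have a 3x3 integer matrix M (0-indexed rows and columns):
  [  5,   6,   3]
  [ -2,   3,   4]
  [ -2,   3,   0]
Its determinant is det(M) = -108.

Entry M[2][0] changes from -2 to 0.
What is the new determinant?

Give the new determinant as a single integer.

Answer: -78

Derivation:
det is linear in row 2: changing M[2][0] by delta changes det by delta * cofactor(2,0).
Cofactor C_20 = (-1)^(2+0) * minor(2,0) = 15
Entry delta = 0 - -2 = 2
Det delta = 2 * 15 = 30
New det = -108 + 30 = -78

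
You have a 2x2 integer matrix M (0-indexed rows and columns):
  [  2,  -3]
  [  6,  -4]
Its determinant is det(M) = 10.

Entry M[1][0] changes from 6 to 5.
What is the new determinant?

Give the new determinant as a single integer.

det is linear in row 1: changing M[1][0] by delta changes det by delta * cofactor(1,0).
Cofactor C_10 = (-1)^(1+0) * minor(1,0) = 3
Entry delta = 5 - 6 = -1
Det delta = -1 * 3 = -3
New det = 10 + -3 = 7

Answer: 7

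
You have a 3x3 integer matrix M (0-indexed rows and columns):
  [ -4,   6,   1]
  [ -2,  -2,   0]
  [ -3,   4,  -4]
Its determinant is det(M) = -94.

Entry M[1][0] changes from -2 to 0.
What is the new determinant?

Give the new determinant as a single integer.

det is linear in row 1: changing M[1][0] by delta changes det by delta * cofactor(1,0).
Cofactor C_10 = (-1)^(1+0) * minor(1,0) = 28
Entry delta = 0 - -2 = 2
Det delta = 2 * 28 = 56
New det = -94 + 56 = -38

Answer: -38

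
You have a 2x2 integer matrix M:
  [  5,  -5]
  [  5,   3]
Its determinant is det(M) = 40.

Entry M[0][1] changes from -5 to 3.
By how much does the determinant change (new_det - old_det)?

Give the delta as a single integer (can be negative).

Answer: -40

Derivation:
Cofactor C_01 = -5
Entry delta = 3 - -5 = 8
Det delta = entry_delta * cofactor = 8 * -5 = -40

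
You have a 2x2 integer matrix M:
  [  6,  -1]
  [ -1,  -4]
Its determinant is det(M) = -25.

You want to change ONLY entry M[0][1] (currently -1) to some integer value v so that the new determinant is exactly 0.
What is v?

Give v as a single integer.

Answer: 24

Derivation:
det is linear in entry M[0][1]: det = old_det + (v - -1) * C_01
Cofactor C_01 = 1
Want det = 0: -25 + (v - -1) * 1 = 0
  (v - -1) = 25 / 1 = 25
  v = -1 + (25) = 24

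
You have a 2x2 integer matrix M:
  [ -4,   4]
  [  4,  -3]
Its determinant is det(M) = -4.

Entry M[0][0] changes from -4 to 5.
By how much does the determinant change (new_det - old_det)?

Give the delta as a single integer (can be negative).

Cofactor C_00 = -3
Entry delta = 5 - -4 = 9
Det delta = entry_delta * cofactor = 9 * -3 = -27

Answer: -27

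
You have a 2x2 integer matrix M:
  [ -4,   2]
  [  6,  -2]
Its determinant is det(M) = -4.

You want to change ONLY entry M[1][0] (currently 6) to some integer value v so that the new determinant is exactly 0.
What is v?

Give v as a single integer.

Answer: 4

Derivation:
det is linear in entry M[1][0]: det = old_det + (v - 6) * C_10
Cofactor C_10 = -2
Want det = 0: -4 + (v - 6) * -2 = 0
  (v - 6) = 4 / -2 = -2
  v = 6 + (-2) = 4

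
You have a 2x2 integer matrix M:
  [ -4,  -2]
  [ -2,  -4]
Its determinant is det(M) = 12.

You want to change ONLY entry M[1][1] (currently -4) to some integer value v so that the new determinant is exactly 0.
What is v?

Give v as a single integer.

Answer: -1

Derivation:
det is linear in entry M[1][1]: det = old_det + (v - -4) * C_11
Cofactor C_11 = -4
Want det = 0: 12 + (v - -4) * -4 = 0
  (v - -4) = -12 / -4 = 3
  v = -4 + (3) = -1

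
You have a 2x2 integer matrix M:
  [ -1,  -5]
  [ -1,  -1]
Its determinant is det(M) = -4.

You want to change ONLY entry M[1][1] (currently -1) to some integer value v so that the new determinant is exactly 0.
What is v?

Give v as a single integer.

det is linear in entry M[1][1]: det = old_det + (v - -1) * C_11
Cofactor C_11 = -1
Want det = 0: -4 + (v - -1) * -1 = 0
  (v - -1) = 4 / -1 = -4
  v = -1 + (-4) = -5

Answer: -5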